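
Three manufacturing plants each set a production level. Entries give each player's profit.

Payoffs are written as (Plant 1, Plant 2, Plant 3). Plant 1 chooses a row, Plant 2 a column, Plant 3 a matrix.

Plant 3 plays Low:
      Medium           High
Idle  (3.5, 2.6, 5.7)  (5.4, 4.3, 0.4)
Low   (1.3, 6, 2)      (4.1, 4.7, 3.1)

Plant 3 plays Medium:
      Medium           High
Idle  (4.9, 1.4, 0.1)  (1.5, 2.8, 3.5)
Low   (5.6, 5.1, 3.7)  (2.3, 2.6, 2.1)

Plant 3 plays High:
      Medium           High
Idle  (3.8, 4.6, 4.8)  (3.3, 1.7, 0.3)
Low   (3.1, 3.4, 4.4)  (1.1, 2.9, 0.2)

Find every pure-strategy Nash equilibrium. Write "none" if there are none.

No pure-strategy Nash equilibrium.

(Idle, Medium, Low): Plant 2 can switch to High (2.6 → 4.3). Not NE.
(Idle, Medium, Medium): Plant 1 can switch to Low (4.9 → 5.6). Not NE.
(Idle, Medium, High): Plant 3 can switch to Low (4.8 → 5.7). Not NE.
(Idle, High, Low): Plant 3 can switch to Medium (0.4 → 3.5). Not NE.
(Idle, High, Medium): Plant 1 can switch to Low (1.5 → 2.3). Not NE.
(Idle, High, High): Plant 2 can switch to Medium (1.7 → 4.6). Not NE.
(Low, Medium, Low): Plant 1 can switch to Idle (1.3 → 3.5). Not NE.
(Low, Medium, Medium): Plant 3 can switch to High (3.7 → 4.4). Not NE.
(Low, Medium, High): Plant 1 can switch to Idle (3.1 → 3.8). Not NE.
(Low, High, Low): Plant 1 can switch to Idle (4.1 → 5.4). Not NE.
(The remaining 2 profiles each have a profitable deviation by the same check.)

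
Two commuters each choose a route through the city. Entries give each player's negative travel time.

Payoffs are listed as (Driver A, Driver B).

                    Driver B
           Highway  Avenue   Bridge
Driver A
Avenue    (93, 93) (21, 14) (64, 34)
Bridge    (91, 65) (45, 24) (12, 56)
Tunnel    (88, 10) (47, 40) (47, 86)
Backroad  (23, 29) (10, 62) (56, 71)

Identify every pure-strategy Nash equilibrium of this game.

(Avenue, Highway): Driver A gets 93, best alternative 91; Driver B gets 93, best alternative 34. No profitable deviation — NE.
(Avenue, Avenue): Driver A can switch to Bridge (21 → 45). Not NE.
(Avenue, Bridge): Driver B can switch to Highway (34 → 93). Not NE.
(Bridge, Highway): Driver A can switch to Avenue (91 → 93). Not NE.
(Bridge, Avenue): Driver A can switch to Tunnel (45 → 47). Not NE.
(Bridge, Bridge): Driver A can switch to Avenue (12 → 64). Not NE.
(Tunnel, Highway): Driver A can switch to Avenue (88 → 93). Not NE.
(Tunnel, Avenue): Driver B can switch to Bridge (40 → 86). Not NE.
(Tunnel, Bridge): Driver A can switch to Avenue (47 → 64). Not NE.
(Backroad, Highway): Driver A can switch to Avenue (23 → 93). Not NE.
(Backroad, Avenue): Driver A can switch to Avenue (10 → 21). Not NE.
(The remaining 1 profile has a profitable deviation by the same check.)

The unique pure-strategy Nash equilibrium is (Avenue, Highway).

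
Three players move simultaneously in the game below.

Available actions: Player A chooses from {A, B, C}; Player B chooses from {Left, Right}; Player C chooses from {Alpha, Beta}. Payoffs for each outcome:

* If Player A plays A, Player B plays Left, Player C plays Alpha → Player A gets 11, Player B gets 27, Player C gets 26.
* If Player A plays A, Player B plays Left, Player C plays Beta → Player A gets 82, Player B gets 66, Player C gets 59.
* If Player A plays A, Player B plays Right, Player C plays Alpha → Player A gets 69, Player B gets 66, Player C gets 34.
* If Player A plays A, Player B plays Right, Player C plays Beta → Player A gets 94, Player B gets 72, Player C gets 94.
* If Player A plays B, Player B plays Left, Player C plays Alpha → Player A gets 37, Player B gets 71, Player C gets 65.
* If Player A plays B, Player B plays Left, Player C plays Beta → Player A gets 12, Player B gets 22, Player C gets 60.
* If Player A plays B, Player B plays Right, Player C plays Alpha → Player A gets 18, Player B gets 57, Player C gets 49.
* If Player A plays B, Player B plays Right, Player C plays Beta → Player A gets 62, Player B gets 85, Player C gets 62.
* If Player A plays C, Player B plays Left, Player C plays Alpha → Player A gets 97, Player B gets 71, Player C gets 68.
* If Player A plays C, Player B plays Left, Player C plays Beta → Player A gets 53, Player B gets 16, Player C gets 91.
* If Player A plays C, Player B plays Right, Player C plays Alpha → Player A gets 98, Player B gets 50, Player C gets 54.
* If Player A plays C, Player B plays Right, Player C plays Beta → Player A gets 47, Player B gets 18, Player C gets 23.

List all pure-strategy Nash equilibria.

(A, Right, Beta)

Check each profile: it is a Nash equilibrium iff no player can strictly gain by switching unilaterally.
(A, Left, Alpha): Player A can switch to B (11 → 37). Not NE.
(A, Left, Beta): Player B can switch to Right (66 → 72). Not NE.
(A, Right, Alpha): Player A can switch to C (69 → 98). Not NE.
(A, Right, Beta): Player A gets 94, best alternative 62; Player B gets 72, best alternative 66; Player C gets 94, best alternative 34. No profitable deviation — NE.
(B, Left, Alpha): Player A can switch to C (37 → 97). Not NE.
(B, Left, Beta): Player A can switch to A (12 → 82). Not NE.
(B, Right, Alpha): Player A can switch to A (18 → 69). Not NE.
(B, Right, Beta): Player A can switch to A (62 → 94). Not NE.
(C, Left, Alpha): Player C can switch to Beta (68 → 91). Not NE.
(The remaining 3 profiles each have a profitable deviation by the same check.)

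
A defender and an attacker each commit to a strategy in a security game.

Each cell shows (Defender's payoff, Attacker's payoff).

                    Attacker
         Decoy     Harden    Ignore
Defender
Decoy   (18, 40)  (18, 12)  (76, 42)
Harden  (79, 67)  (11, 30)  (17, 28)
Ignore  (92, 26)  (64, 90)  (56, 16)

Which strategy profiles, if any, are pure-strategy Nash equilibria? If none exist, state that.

Pure-strategy Nash equilibria: (Decoy, Ignore); (Ignore, Harden)

For each player, find the best response to each opponent profile; mutual best responses are the pure NE.
Defender against Decoy: payoffs 18, 79, 92 → best response Ignore.
Defender against Harden: payoffs 18, 11, 64 → best response Ignore.
Defender against Ignore: payoffs 76, 17, 56 → best response Decoy.
Attacker against Decoy: payoffs 40, 12, 42 → best response Ignore.
Attacker against Harden: payoffs 67, 30, 28 → best response Decoy.
Attacker against Ignore: payoffs 26, 90, 16 → best response Harden.
Mutual best responses: (Decoy, Ignore); (Ignore, Harden).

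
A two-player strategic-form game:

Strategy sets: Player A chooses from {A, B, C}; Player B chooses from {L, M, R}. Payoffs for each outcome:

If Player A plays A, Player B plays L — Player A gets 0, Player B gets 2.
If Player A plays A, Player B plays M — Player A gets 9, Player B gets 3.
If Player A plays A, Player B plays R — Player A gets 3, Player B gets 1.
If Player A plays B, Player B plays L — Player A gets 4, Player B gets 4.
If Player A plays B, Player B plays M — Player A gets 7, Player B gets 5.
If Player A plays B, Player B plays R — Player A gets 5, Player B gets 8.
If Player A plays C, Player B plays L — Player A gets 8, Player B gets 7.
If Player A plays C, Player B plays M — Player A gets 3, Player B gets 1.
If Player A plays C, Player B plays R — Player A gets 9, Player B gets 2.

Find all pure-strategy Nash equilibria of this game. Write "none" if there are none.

Player A against L: payoffs 0, 4, 8 → best response C.
Player A against M: payoffs 9, 7, 3 → best response A.
Player A against R: payoffs 3, 5, 9 → best response C.
Player B against A: payoffs 2, 3, 1 → best response M.
Player B against B: payoffs 4, 5, 8 → best response R.
Player B against C: payoffs 7, 1, 2 → best response L.
Mutual best responses: (A, M); (C, L).

Pure-strategy Nash equilibria: (A, M) and (C, L)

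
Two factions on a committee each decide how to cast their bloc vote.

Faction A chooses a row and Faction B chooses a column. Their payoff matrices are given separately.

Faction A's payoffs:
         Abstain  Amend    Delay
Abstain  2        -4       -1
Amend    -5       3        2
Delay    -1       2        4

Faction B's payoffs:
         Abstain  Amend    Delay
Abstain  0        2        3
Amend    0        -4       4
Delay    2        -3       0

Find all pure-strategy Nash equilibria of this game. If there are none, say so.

For each player, find the best response to each opponent profile; mutual best responses are the pure NE.
Faction A against Abstain: payoffs 2, -5, -1 → best response Abstain.
Faction A against Amend: payoffs -4, 3, 2 → best response Amend.
Faction A against Delay: payoffs -1, 2, 4 → best response Delay.
Faction B against Abstain: payoffs 0, 2, 3 → best response Delay.
Faction B against Amend: payoffs 0, -4, 4 → best response Delay.
Faction B against Delay: payoffs 2, -3, 0 → best response Abstain.
No profile is a mutual best response for all players.

There is no pure-strategy Nash equilibrium.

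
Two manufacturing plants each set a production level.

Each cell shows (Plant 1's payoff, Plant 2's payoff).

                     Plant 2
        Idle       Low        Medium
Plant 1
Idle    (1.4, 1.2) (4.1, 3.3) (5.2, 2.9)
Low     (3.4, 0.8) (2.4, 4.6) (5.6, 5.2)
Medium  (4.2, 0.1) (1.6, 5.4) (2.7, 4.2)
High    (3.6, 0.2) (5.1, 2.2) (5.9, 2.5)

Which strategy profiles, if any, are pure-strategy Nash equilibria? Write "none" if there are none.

Mark each player's best response to every combination of opponents' strategies; a profile where every player is best-responding is a pure Nash equilibrium.
Plant 1 against Idle: payoffs 1.4, 3.4, 4.2, 3.6 → best response Medium.
Plant 1 against Low: payoffs 4.1, 2.4, 1.6, 5.1 → best response High.
Plant 1 against Medium: payoffs 5.2, 5.6, 2.7, 5.9 → best response High.
Plant 2 against Idle: payoffs 1.2, 3.3, 2.9 → best response Low.
Plant 2 against Low: payoffs 0.8, 4.6, 5.2 → best response Medium.
Plant 2 against Medium: payoffs 0.1, 5.4, 4.2 → best response Low.
Plant 2 against High: payoffs 0.2, 2.2, 2.5 → best response Medium.
Mutual best responses: (High, Medium).

(High, Medium)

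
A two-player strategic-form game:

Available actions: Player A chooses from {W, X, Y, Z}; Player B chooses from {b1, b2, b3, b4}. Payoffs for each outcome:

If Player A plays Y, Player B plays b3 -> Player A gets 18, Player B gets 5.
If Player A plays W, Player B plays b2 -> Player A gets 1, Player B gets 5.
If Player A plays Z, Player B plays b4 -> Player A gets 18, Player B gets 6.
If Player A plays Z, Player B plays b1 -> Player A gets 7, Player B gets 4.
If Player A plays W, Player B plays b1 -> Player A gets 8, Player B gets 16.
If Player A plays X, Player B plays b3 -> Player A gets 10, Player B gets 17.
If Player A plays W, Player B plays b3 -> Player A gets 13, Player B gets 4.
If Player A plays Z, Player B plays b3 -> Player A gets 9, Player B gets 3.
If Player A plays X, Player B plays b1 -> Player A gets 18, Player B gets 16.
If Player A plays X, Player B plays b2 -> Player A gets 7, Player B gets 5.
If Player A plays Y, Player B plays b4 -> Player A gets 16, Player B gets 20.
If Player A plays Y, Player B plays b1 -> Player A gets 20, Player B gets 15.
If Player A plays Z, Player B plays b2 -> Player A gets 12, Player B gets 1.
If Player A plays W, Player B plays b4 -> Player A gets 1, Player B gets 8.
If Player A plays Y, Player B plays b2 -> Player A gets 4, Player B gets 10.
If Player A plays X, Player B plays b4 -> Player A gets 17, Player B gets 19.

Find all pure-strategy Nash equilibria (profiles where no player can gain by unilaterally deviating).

(Z, b4)

Player A against b1: payoffs 8, 18, 20, 7 → best response Y.
Player A against b2: payoffs 1, 7, 4, 12 → best response Z.
Player A against b3: payoffs 13, 10, 18, 9 → best response Y.
Player A against b4: payoffs 1, 17, 16, 18 → best response Z.
Player B against W: payoffs 16, 5, 4, 8 → best response b1.
Player B against X: payoffs 16, 5, 17, 19 → best response b4.
Player B against Y: payoffs 15, 10, 5, 20 → best response b4.
Player B against Z: payoffs 4, 1, 3, 6 → best response b4.
Mutual best responses: (Z, b4).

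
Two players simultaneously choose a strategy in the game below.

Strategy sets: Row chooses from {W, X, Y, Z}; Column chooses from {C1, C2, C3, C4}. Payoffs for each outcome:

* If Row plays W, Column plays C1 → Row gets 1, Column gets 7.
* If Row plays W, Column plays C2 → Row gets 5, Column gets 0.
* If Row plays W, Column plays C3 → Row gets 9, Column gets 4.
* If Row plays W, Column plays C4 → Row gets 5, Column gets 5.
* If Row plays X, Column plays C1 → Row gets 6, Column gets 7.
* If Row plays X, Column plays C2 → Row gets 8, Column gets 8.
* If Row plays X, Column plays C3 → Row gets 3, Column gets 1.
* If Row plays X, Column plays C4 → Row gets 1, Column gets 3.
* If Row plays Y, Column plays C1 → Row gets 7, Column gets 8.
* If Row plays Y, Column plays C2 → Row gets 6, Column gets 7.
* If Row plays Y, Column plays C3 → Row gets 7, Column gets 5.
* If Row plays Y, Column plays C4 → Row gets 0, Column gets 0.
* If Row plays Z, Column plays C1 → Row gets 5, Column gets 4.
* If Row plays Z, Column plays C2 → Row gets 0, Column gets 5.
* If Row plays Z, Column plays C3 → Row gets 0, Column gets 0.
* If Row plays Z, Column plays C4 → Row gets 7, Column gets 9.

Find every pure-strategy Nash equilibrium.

The pure Nash equilibria are (X, C2); (Y, C1); (Z, C4).

Row against C1: payoffs 1, 6, 7, 5 → best response Y.
Row against C2: payoffs 5, 8, 6, 0 → best response X.
Row against C3: payoffs 9, 3, 7, 0 → best response W.
Row against C4: payoffs 5, 1, 0, 7 → best response Z.
Column against W: payoffs 7, 0, 4, 5 → best response C1.
Column against X: payoffs 7, 8, 1, 3 → best response C2.
Column against Y: payoffs 8, 7, 5, 0 → best response C1.
Column against Z: payoffs 4, 5, 0, 9 → best response C4.
Mutual best responses: (X, C2); (Y, C1); (Z, C4).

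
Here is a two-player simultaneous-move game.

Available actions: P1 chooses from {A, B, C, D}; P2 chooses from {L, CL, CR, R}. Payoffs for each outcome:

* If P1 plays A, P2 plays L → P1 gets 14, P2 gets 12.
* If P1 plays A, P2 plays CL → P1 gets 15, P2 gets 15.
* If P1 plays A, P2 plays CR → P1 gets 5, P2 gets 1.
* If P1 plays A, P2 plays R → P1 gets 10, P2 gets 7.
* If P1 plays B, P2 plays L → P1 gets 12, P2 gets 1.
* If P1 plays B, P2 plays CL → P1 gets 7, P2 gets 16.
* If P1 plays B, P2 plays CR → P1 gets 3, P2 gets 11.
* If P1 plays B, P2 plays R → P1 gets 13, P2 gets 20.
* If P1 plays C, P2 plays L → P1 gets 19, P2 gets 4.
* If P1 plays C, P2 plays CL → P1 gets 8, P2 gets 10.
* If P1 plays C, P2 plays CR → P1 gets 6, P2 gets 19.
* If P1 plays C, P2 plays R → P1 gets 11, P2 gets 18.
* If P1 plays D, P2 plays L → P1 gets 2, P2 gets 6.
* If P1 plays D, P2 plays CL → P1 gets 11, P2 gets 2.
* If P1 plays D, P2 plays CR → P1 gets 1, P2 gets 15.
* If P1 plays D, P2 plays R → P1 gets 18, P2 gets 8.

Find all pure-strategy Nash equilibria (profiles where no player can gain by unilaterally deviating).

P1 against L: payoffs 14, 12, 19, 2 → best response C.
P1 against CL: payoffs 15, 7, 8, 11 → best response A.
P1 against CR: payoffs 5, 3, 6, 1 → best response C.
P1 against R: payoffs 10, 13, 11, 18 → best response D.
P2 against A: payoffs 12, 15, 1, 7 → best response CL.
P2 against B: payoffs 1, 16, 11, 20 → best response R.
P2 against C: payoffs 4, 10, 19, 18 → best response CR.
P2 against D: payoffs 6, 2, 15, 8 → best response CR.
Mutual best responses: (A, CL); (C, CR).

Pure-strategy Nash equilibria: (A, CL) and (C, CR)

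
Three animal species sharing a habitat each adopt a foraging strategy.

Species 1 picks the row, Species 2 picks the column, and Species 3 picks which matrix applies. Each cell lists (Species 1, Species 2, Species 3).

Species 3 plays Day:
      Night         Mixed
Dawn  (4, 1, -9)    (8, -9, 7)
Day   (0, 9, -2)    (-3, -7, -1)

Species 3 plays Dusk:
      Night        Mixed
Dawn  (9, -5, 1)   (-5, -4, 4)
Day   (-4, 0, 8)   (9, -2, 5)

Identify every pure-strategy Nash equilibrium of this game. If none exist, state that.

Species 1 against (Night, Day): payoffs 4, 0 → best response Dawn.
Species 1 against (Night, Dusk): payoffs 9, -4 → best response Dawn.
Species 1 against (Mixed, Day): payoffs 8, -3 → best response Dawn.
Species 1 against (Mixed, Dusk): payoffs -5, 9 → best response Day.
Species 2 against (Dawn, Day): payoffs 1, -9 → best response Night.
Species 2 against (Dawn, Dusk): payoffs -5, -4 → best response Mixed.
Species 2 against (Day, Day): payoffs 9, -7 → best response Night.
Species 2 against (Day, Dusk): payoffs 0, -2 → best response Night.
Species 3 against (Dawn, Night): payoffs -9, 1 → best response Dusk.
Species 3 against (Dawn, Mixed): payoffs 7, 4 → best response Day.
Species 3 against (Day, Night): payoffs -2, 8 → best response Dusk.
Species 3 against (Day, Mixed): payoffs -1, 5 → best response Dusk.
No profile is a mutual best response for all players.

No pure-strategy Nash equilibrium.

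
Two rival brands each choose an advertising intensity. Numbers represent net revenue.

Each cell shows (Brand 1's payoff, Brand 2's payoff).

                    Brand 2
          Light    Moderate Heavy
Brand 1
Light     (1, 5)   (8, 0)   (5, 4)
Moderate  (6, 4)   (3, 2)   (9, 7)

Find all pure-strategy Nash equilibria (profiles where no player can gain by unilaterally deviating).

(Moderate, Heavy)

(Light, Light): Brand 1 can switch to Moderate (1 → 6). Not NE.
(Light, Moderate): Brand 2 can switch to Light (0 → 5). Not NE.
(Light, Heavy): Brand 1 can switch to Moderate (5 → 9). Not NE.
(Moderate, Light): Brand 2 can switch to Heavy (4 → 7). Not NE.
(Moderate, Moderate): Brand 1 can switch to Light (3 → 8). Not NE.
(Moderate, Heavy): Brand 1 gets 9, best alternative 5; Brand 2 gets 7, best alternative 4. No profitable deviation — NE.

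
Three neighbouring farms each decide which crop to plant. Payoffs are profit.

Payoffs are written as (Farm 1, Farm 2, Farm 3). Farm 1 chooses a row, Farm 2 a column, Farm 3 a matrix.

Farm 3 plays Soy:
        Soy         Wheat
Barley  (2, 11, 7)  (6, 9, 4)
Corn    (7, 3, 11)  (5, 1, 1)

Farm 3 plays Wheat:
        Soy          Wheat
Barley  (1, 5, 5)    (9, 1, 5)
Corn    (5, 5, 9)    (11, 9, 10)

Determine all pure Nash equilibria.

The pure Nash equilibria are (Corn, Soy, Soy), (Corn, Wheat, Wheat).

For each player, find the best response to each opponent profile; mutual best responses are the pure NE.
Farm 1 against (Soy, Soy): payoffs 2, 7 → best response Corn.
Farm 1 against (Soy, Wheat): payoffs 1, 5 → best response Corn.
Farm 1 against (Wheat, Soy): payoffs 6, 5 → best response Barley.
Farm 1 against (Wheat, Wheat): payoffs 9, 11 → best response Corn.
Farm 2 against (Barley, Soy): payoffs 11, 9 → best response Soy.
Farm 2 against (Barley, Wheat): payoffs 5, 1 → best response Soy.
Farm 2 against (Corn, Soy): payoffs 3, 1 → best response Soy.
Farm 2 against (Corn, Wheat): payoffs 5, 9 → best response Wheat.
Farm 3 against (Barley, Soy): payoffs 7, 5 → best response Soy.
Farm 3 against (Barley, Wheat): payoffs 4, 5 → best response Wheat.
Farm 3 against (Corn, Soy): payoffs 11, 9 → best response Soy.
Farm 3 against (Corn, Wheat): payoffs 1, 10 → best response Wheat.
Mutual best responses: (Corn, Soy, Soy); (Corn, Wheat, Wheat).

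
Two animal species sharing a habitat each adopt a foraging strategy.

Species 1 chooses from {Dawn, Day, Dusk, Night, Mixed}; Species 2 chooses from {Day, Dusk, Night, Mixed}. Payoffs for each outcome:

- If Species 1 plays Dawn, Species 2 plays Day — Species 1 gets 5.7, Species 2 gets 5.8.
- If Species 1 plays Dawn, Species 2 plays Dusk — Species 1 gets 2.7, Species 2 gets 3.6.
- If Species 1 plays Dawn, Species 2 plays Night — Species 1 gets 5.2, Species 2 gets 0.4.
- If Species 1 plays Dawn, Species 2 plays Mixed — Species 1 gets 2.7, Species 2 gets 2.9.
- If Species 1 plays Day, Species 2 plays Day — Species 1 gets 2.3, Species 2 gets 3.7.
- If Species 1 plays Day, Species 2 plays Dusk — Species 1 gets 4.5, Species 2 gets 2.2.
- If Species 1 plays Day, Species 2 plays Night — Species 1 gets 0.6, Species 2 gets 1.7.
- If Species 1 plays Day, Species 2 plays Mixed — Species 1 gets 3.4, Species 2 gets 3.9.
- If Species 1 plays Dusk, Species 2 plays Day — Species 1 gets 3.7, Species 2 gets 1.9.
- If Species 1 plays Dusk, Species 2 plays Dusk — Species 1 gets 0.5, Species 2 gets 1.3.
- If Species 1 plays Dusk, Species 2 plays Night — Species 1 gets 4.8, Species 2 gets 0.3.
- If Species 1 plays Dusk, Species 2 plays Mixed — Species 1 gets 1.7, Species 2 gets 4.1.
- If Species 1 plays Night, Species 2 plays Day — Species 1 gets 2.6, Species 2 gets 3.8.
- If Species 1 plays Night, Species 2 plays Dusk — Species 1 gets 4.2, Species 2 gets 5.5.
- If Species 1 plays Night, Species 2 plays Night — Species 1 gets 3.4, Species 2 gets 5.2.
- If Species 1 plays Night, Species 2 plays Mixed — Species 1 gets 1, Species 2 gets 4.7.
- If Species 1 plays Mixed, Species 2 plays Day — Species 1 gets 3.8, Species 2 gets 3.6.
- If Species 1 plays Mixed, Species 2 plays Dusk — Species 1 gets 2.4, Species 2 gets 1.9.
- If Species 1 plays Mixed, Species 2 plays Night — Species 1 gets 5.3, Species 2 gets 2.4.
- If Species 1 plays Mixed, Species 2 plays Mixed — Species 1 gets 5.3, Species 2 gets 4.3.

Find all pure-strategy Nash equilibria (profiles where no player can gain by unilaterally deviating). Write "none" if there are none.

Check each profile: it is a Nash equilibrium iff no player can strictly gain by switching unilaterally.
(Dawn, Day): Species 1 gets 5.7, best alternative 3.8; Species 2 gets 5.8, best alternative 3.6. No profitable deviation — NE.
(Dawn, Dusk): Species 1 can switch to Day (2.7 → 4.5). Not NE.
(Dawn, Night): Species 1 can switch to Mixed (5.2 → 5.3). Not NE.
(Dawn, Mixed): Species 1 can switch to Day (2.7 → 3.4). Not NE.
(Day, Day): Species 1 can switch to Dawn (2.3 → 5.7). Not NE.
(Day, Dusk): Species 2 can switch to Day (2.2 → 3.7). Not NE.
(Day, Night): Species 1 can switch to Dawn (0.6 → 5.2). Not NE.
(Day, Mixed): Species 1 can switch to Mixed (3.4 → 5.3). Not NE.
(Dusk, Day): Species 1 can switch to Dawn (3.7 → 5.7). Not NE.
(Mixed, Mixed): Species 1 gets 5.3, best alternative 3.4; Species 2 gets 4.3, best alternative 3.6. No profitable deviation — NE.
(The remaining 10 profiles each have a profitable deviation by the same check.)

(Dawn, Day) and (Mixed, Mixed)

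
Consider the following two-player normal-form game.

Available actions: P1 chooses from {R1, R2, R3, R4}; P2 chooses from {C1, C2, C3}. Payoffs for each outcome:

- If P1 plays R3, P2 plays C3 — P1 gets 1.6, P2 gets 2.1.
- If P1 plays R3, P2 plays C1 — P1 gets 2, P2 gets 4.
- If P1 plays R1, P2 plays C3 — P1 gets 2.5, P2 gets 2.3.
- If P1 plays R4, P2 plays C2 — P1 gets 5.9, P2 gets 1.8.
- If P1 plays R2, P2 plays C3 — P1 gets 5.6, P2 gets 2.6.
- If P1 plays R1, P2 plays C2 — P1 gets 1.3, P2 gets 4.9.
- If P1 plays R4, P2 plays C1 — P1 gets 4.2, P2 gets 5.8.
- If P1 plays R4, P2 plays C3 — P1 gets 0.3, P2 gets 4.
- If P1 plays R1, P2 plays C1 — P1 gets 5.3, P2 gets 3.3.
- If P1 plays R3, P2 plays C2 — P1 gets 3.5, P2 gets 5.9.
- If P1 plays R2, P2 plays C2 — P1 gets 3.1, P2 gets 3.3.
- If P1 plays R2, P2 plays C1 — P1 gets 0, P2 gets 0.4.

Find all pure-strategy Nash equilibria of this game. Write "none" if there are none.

none

P1 against C1: payoffs 5.3, 0, 2, 4.2 → best response R1.
P1 against C2: payoffs 1.3, 3.1, 3.5, 5.9 → best response R4.
P1 against C3: payoffs 2.5, 5.6, 1.6, 0.3 → best response R2.
P2 against R1: payoffs 3.3, 4.9, 2.3 → best response C2.
P2 against R2: payoffs 0.4, 3.3, 2.6 → best response C2.
P2 against R3: payoffs 4, 5.9, 2.1 → best response C2.
P2 against R4: payoffs 5.8, 1.8, 4 → best response C1.
No profile is a mutual best response for all players.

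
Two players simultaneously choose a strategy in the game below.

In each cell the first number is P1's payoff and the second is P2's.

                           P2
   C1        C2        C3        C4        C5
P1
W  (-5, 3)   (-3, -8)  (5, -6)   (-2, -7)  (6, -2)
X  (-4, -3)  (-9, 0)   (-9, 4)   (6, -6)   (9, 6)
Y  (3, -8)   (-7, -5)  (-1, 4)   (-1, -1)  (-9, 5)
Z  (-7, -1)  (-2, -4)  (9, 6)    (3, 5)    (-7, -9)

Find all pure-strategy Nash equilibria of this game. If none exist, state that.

The pure Nash equilibria are (X, C5); (Z, C3).

P1 against C1: payoffs -5, -4, 3, -7 → best response Y.
P1 against C2: payoffs -3, -9, -7, -2 → best response Z.
P1 against C3: payoffs 5, -9, -1, 9 → best response Z.
P1 against C4: payoffs -2, 6, -1, 3 → best response X.
P1 against C5: payoffs 6, 9, -9, -7 → best response X.
P2 against W: payoffs 3, -8, -6, -7, -2 → best response C1.
P2 against X: payoffs -3, 0, 4, -6, 6 → best response C5.
P2 against Y: payoffs -8, -5, 4, -1, 5 → best response C5.
P2 against Z: payoffs -1, -4, 6, 5, -9 → best response C3.
Mutual best responses: (X, C5); (Z, C3).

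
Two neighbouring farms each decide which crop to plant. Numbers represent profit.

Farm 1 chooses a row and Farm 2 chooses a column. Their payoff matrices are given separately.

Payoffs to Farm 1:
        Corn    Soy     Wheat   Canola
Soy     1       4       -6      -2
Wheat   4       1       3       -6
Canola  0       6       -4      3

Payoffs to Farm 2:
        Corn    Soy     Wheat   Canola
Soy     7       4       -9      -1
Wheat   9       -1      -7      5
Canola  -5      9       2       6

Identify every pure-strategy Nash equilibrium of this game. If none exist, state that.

Farm 1 against Corn: payoffs 1, 4, 0 → best response Wheat.
Farm 1 against Soy: payoffs 4, 1, 6 → best response Canola.
Farm 1 against Wheat: payoffs -6, 3, -4 → best response Wheat.
Farm 1 against Canola: payoffs -2, -6, 3 → best response Canola.
Farm 2 against Soy: payoffs 7, 4, -9, -1 → best response Corn.
Farm 2 against Wheat: payoffs 9, -1, -7, 5 → best response Corn.
Farm 2 against Canola: payoffs -5, 9, 2, 6 → best response Soy.
Mutual best responses: (Wheat, Corn); (Canola, Soy).

The pure Nash equilibria are (Wheat, Corn), (Canola, Soy).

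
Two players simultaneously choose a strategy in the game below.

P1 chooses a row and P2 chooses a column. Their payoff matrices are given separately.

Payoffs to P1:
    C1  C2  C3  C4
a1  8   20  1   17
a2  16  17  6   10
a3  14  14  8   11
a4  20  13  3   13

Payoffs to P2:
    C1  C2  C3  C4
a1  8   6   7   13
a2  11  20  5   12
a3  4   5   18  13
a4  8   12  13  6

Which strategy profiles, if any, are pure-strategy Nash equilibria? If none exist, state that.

Check each profile: it is a Nash equilibrium iff no player can strictly gain by switching unilaterally.
(a1, C1): P1 can switch to a2 (8 → 16). Not NE.
(a1, C2): P2 can switch to C1 (6 → 8). Not NE.
(a1, C3): P1 can switch to a2 (1 → 6). Not NE.
(a1, C4): P1 gets 17, best alternative 13; P2 gets 13, best alternative 8. No profitable deviation — NE.
(a2, C1): P1 can switch to a4 (16 → 20). Not NE.
(a2, C2): P1 can switch to a1 (17 → 20). Not NE.
(a2, C3): P1 can switch to a3 (6 → 8). Not NE.
(a2, C4): P1 can switch to a1 (10 → 17). Not NE.
(a3, C1): P1 can switch to a2 (14 → 16). Not NE.
(a3, C2): P1 can switch to a1 (14 → 20). Not NE.
(a3, C3): P1 gets 8, best alternative 6; P2 gets 18, best alternative 13. No profitable deviation — NE.
(a3, C4): P1 can switch to a1 (11 → 17). Not NE.
(The remaining 4 profiles each have a profitable deviation by the same check.)

Pure-strategy Nash equilibria: (a1, C4); (a3, C3)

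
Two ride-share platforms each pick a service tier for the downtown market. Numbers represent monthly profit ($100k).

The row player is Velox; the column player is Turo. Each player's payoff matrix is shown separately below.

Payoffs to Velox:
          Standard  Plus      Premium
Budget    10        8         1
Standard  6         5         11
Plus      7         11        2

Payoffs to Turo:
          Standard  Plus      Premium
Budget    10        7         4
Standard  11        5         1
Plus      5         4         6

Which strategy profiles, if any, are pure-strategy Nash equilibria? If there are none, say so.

Velox against Standard: payoffs 10, 6, 7 → best response Budget.
Velox against Plus: payoffs 8, 5, 11 → best response Plus.
Velox against Premium: payoffs 1, 11, 2 → best response Standard.
Turo against Budget: payoffs 10, 7, 4 → best response Standard.
Turo against Standard: payoffs 11, 5, 1 → best response Standard.
Turo against Plus: payoffs 5, 4, 6 → best response Premium.
Mutual best responses: (Budget, Standard).

(Budget, Standard)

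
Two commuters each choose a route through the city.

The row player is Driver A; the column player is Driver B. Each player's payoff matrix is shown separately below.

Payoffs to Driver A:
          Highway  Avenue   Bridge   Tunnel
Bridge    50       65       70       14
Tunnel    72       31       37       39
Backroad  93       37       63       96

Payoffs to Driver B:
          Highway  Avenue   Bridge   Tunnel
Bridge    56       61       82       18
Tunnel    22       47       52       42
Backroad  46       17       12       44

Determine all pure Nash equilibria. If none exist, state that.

Driver A against Highway: payoffs 50, 72, 93 → best response Backroad.
Driver A against Avenue: payoffs 65, 31, 37 → best response Bridge.
Driver A against Bridge: payoffs 70, 37, 63 → best response Bridge.
Driver A against Tunnel: payoffs 14, 39, 96 → best response Backroad.
Driver B against Bridge: payoffs 56, 61, 82, 18 → best response Bridge.
Driver B against Tunnel: payoffs 22, 47, 52, 42 → best response Bridge.
Driver B against Backroad: payoffs 46, 17, 12, 44 → best response Highway.
Mutual best responses: (Bridge, Bridge); (Backroad, Highway).

The pure Nash equilibria are (Bridge, Bridge) and (Backroad, Highway).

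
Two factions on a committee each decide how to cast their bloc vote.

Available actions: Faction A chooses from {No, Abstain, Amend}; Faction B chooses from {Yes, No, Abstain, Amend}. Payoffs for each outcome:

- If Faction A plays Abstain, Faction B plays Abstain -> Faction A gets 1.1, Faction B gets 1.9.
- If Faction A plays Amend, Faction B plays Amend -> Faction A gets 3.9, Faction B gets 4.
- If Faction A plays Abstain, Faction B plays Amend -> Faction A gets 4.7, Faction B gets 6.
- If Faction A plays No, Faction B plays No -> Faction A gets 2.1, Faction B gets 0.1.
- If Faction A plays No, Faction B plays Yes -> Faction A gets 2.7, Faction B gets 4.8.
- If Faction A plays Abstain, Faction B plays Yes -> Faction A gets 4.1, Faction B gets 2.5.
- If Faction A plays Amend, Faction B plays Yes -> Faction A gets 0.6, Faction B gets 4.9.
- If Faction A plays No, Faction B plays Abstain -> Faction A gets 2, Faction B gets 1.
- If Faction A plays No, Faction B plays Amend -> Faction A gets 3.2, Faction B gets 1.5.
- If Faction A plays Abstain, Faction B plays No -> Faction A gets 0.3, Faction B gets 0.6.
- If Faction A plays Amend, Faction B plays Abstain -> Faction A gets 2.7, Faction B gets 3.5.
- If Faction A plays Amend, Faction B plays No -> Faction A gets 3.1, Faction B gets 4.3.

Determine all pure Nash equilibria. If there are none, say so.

Faction A against Yes: payoffs 2.7, 4.1, 0.6 → best response Abstain.
Faction A against No: payoffs 2.1, 0.3, 3.1 → best response Amend.
Faction A against Abstain: payoffs 2, 1.1, 2.7 → best response Amend.
Faction A against Amend: payoffs 3.2, 4.7, 3.9 → best response Abstain.
Faction B against No: payoffs 4.8, 0.1, 1, 1.5 → best response Yes.
Faction B against Abstain: payoffs 2.5, 0.6, 1.9, 6 → best response Amend.
Faction B against Amend: payoffs 4.9, 4.3, 3.5, 4 → best response Yes.
Mutual best responses: (Abstain, Amend).

The unique pure-strategy Nash equilibrium is (Abstain, Amend).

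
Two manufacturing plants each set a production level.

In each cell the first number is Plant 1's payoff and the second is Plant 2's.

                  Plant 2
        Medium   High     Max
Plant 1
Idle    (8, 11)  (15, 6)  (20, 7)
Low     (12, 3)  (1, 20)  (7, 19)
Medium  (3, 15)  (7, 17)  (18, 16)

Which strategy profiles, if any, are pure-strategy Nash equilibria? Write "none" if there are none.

Plant 1 against Medium: payoffs 8, 12, 3 → best response Low.
Plant 1 against High: payoffs 15, 1, 7 → best response Idle.
Plant 1 against Max: payoffs 20, 7, 18 → best response Idle.
Plant 2 against Idle: payoffs 11, 6, 7 → best response Medium.
Plant 2 against Low: payoffs 3, 20, 19 → best response High.
Plant 2 against Medium: payoffs 15, 17, 16 → best response High.
No profile is a mutual best response for all players.

none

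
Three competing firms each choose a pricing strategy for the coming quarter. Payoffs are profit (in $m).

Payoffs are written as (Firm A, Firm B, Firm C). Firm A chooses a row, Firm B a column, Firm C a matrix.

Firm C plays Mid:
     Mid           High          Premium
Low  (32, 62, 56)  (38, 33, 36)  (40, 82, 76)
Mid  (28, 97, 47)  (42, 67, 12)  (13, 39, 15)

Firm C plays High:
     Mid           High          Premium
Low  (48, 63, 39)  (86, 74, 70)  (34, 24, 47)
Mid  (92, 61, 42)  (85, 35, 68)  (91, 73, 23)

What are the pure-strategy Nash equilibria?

Pure-strategy Nash equilibria: (Low, High, High), (Low, Premium, Mid), (Mid, Premium, High)

Check each profile: it is a Nash equilibrium iff no player can strictly gain by switching unilaterally.
(Low, Mid, Mid): Firm B can switch to Premium (62 → 82). Not NE.
(Low, Mid, High): Firm A can switch to Mid (48 → 92). Not NE.
(Low, High, Mid): Firm A can switch to Mid (38 → 42). Not NE.
(Low, High, High): Firm A gets 86, best alternative 85; Firm B gets 74, best alternative 63; Firm C gets 70, best alternative 36. No profitable deviation — NE.
(Low, Premium, Mid): Firm A gets 40, best alternative 13; Firm B gets 82, best alternative 62; Firm C gets 76, best alternative 47. No profitable deviation — NE.
(Low, Premium, High): Firm A can switch to Mid (34 → 91). Not NE.
(Mid, Mid, Mid): Firm A can switch to Low (28 → 32). Not NE.
(Mid, Mid, High): Firm B can switch to Premium (61 → 73). Not NE.
(Mid, High, Mid): Firm B can switch to Mid (67 → 97). Not NE.
(Mid, High, High): Firm A can switch to Low (85 → 86). Not NE.
(Mid, Premium, Mid): Firm A can switch to Low (13 → 40). Not NE.
(Mid, Premium, High): Firm A gets 91, best alternative 34; Firm B gets 73, best alternative 61; Firm C gets 23, best alternative 15. No profitable deviation — NE.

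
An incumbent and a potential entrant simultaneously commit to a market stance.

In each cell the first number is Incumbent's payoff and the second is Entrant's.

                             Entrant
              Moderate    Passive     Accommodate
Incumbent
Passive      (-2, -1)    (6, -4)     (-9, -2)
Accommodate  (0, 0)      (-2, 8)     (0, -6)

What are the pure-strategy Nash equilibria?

(Passive, Moderate): Incumbent can switch to Accommodate (-2 → 0). Not NE.
(Passive, Passive): Entrant can switch to Moderate (-4 → -1). Not NE.
(Passive, Accommodate): Incumbent can switch to Accommodate (-9 → 0). Not NE.
(Accommodate, Moderate): Entrant can switch to Passive (0 → 8). Not NE.
(Accommodate, Passive): Incumbent can switch to Passive (-2 → 6). Not NE.
(Accommodate, Accommodate): Entrant can switch to Moderate (-6 → 0). Not NE.

There is no pure-strategy Nash equilibrium.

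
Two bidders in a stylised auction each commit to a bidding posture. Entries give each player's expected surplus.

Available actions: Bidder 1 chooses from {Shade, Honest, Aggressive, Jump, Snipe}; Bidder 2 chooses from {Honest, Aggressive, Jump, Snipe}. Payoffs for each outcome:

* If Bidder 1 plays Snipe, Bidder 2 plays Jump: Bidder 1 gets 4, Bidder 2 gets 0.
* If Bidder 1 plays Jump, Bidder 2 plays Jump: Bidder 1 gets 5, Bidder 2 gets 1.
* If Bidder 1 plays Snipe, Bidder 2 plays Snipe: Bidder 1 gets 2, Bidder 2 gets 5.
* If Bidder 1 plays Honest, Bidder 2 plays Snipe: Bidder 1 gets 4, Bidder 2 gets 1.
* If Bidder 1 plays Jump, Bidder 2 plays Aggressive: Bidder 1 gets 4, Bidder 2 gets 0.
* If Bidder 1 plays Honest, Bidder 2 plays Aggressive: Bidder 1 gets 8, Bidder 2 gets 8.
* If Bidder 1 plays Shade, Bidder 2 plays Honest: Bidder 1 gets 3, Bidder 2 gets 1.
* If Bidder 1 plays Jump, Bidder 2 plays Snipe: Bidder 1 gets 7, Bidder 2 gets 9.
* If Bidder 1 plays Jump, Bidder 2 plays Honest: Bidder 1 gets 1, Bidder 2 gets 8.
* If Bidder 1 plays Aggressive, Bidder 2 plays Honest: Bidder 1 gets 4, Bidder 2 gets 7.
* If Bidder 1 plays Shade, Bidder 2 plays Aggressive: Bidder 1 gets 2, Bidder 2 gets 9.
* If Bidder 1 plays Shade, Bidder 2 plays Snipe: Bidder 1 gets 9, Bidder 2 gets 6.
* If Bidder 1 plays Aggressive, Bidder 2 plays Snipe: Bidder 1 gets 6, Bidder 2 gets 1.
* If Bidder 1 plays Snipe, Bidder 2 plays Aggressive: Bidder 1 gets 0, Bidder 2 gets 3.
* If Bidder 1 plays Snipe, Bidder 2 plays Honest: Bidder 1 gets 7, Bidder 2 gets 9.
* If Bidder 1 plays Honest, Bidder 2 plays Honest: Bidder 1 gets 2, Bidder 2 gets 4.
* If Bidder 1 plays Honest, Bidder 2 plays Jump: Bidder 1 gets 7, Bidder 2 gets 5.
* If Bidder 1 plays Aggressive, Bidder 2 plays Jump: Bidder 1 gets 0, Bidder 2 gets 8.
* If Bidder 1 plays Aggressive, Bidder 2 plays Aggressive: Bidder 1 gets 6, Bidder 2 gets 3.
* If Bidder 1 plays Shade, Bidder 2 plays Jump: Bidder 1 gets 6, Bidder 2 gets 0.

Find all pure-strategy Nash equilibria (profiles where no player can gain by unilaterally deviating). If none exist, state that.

The pure Nash equilibria are (Honest, Aggressive), (Snipe, Honest).

For each player, find the best response to each opponent profile; mutual best responses are the pure NE.
Bidder 1 against Honest: payoffs 3, 2, 4, 1, 7 → best response Snipe.
Bidder 1 against Aggressive: payoffs 2, 8, 6, 4, 0 → best response Honest.
Bidder 1 against Jump: payoffs 6, 7, 0, 5, 4 → best response Honest.
Bidder 1 against Snipe: payoffs 9, 4, 6, 7, 2 → best response Shade.
Bidder 2 against Shade: payoffs 1, 9, 0, 6 → best response Aggressive.
Bidder 2 against Honest: payoffs 4, 8, 5, 1 → best response Aggressive.
Bidder 2 against Aggressive: payoffs 7, 3, 8, 1 → best response Jump.
Bidder 2 against Jump: payoffs 8, 0, 1, 9 → best response Snipe.
Bidder 2 against Snipe: payoffs 9, 3, 0, 5 → best response Honest.
Mutual best responses: (Honest, Aggressive); (Snipe, Honest).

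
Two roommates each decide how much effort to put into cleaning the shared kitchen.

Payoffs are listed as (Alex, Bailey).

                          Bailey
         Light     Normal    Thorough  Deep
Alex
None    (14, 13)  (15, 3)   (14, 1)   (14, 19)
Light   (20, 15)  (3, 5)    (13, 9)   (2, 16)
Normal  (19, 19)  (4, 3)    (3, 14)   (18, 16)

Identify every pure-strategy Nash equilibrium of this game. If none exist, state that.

There is no pure-strategy Nash equilibrium.

Check each profile: it is a Nash equilibrium iff no player can strictly gain by switching unilaterally.
(None, Light): Alex can switch to Light (14 → 20). Not NE.
(None, Normal): Bailey can switch to Light (3 → 13). Not NE.
(None, Thorough): Bailey can switch to Light (1 → 13). Not NE.
(None, Deep): Alex can switch to Normal (14 → 18). Not NE.
(Light, Light): Bailey can switch to Deep (15 → 16). Not NE.
(Light, Normal): Alex can switch to None (3 → 15). Not NE.
(The remaining 6 profiles each have a profitable deviation by the same check.)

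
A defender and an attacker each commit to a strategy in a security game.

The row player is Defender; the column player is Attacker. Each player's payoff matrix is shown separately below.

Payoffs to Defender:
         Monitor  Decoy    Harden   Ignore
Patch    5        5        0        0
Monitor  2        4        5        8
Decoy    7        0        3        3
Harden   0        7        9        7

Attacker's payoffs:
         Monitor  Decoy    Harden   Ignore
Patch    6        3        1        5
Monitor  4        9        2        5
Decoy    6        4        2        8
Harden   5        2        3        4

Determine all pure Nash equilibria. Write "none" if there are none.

(Patch, Monitor): Defender can switch to Decoy (5 → 7). Not NE.
(Patch, Decoy): Defender can switch to Harden (5 → 7). Not NE.
(Patch, Harden): Defender can switch to Monitor (0 → 5). Not NE.
(Patch, Ignore): Defender can switch to Monitor (0 → 8). Not NE.
(Monitor, Monitor): Defender can switch to Patch (2 → 5). Not NE.
(Monitor, Decoy): Defender can switch to Patch (4 → 5). Not NE.
(Monitor, Harden): Defender can switch to Harden (5 → 9). Not NE.
(Monitor, Ignore): Attacker can switch to Decoy (5 → 9). Not NE.
(Decoy, Monitor): Attacker can switch to Ignore (6 → 8). Not NE.
(Decoy, Decoy): Defender can switch to Patch (0 → 5). Not NE.
(The remaining 6 profiles each have a profitable deviation by the same check.)

No pure-strategy Nash equilibrium.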